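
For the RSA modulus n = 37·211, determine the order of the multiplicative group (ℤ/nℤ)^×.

φ(n) = (p − 1)(q − 1) = (37−1)(211−1) = 36·210 = 7560.

7560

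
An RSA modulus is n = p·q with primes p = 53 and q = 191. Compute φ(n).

φ(53) = 53 − 1 = 52.
φ(191) = 191 − 1 = 190.
Multiply: 52 · 190 = 9880.

9880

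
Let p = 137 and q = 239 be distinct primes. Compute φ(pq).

φ(pq) = (p−1)(q−1) = 136 · 238 = 32368.

32368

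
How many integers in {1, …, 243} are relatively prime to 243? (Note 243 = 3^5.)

φ(243) = 243 · (1 − 1/3)
       = 243 · 2/3 = 162.

162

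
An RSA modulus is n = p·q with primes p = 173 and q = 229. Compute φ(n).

φ(n) = (p − 1)(q − 1) = (173−1)(229−1) = 172·228 = 39216.

39216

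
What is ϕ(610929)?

Prime factorization: 610929 = 3**3 × 11**3 × 17.
φ(610929) = 610929 · (1 − 1/3) · (1 − 1/11) · (1 − 1/17)
       = 610929 · 320/561 = 348480.

348480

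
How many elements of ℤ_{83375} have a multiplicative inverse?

61600

First factor: 83375 = 5^3 * 23 * 29.
φ(83375) = 83375 · (1 − 1/5) · (1 − 1/23) · (1 − 1/29)
       = 83375 · 2464/3335 = 61600.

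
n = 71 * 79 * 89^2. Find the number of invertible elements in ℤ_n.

φ(71) = 71 − 1 = 70.
φ(79) = 79 − 1 = 78.
φ(89^2) = 89^2 − 89^1 = 7921 − 89 = 7832.
Since φ is multiplicative, φ(44428889) = 70 · 78 · 7832 = 42762720.

42762720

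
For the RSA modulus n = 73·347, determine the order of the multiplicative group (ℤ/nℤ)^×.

For distinct primes, φ(pq) = (p−1)(q−1) = 72 × 346 = 24912.

24912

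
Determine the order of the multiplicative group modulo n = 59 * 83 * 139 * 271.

φ(184465093) = 184465093 · (1 − 1/59) · (1 − 1/83) · (1 − 1/139) · (1 − 1/271)
       = 184465093 · 177208560/184465093 = 177208560.

177208560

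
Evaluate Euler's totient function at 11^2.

110

φ(121) = 121 · (1 − 1/11)
       = 121 · 10/11 = 110.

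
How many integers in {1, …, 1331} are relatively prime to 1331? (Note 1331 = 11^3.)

1210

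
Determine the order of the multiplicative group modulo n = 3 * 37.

72

φ(3) = 3 − 1 = 2.
φ(37) = 37 − 1 = 36.
Since φ is multiplicative, φ(111) = 2 · 36 = 72.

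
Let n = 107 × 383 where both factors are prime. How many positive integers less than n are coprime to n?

φ(n) = (p − 1)(q − 1) = (107−1)(383−1) = 106·382 = 40492.

40492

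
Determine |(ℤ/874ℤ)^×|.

396

874 = 2 · 19 · 23.
φ(874) = 874 · (1 − 1/2) · (1 − 1/19) · (1 − 1/23)
       = 874 · 396/874 = 396.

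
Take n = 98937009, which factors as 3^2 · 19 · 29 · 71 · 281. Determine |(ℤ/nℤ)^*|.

59270400

φ(3^2) = 3^2 − 3^1 = 9 − 3 = 6.
φ(19) = 19 − 1 = 18.
φ(29) = 29 − 1 = 28.
φ(71) = 71 − 1 = 70.
φ(281) = 281 − 1 = 280.
Multiply: 6 · 18 · 28 · 70 · 280 = 59270400.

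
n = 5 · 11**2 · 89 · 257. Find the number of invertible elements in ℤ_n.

9912320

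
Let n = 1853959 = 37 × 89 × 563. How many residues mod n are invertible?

1780416

φ(1853959) = 1853959 · (1 − 1/37) · (1 − 1/89) · (1 − 1/563)
       = 1853959 · 1780416/1853959 = 1780416.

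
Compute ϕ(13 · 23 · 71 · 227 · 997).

4159774080

φ(13) = 13 − 1 = 12.
φ(23) = 23 − 1 = 22.
φ(71) = 71 − 1 = 70.
φ(227) = 227 − 1 = 226.
φ(997) = 997 − 1 = 996.
φ(4804526051) = 12 × 22 × 70 × 226 × 996 = 4159774080.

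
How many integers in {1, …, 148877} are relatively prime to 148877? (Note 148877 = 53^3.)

146068

φ(148877) = 148877 · (1 − 1/53)
       = 148877 · 52/53 = 146068.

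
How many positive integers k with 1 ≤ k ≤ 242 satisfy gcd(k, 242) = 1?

110

Prime factorization: 242 = 2 × 11^2.
φ(2) = 2 − 1 = 1.
φ(11^2) = 11^2 − 11^1 = 121 − 11 = 110.
Multiply: 1 · 110 = 110.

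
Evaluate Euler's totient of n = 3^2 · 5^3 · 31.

18000

φ(34875) = 34875 · (1 − 1/3) · (1 − 1/5) · (1 − 1/31)
       = 34875 · 240/465 = 18000.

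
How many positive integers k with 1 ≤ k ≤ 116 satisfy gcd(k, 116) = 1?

Prime factorization: 116 = 2^2 · 29.
φ(2^2) = 2^2 − 2^1 = 4 − 2 = 2.
φ(29) = 29 − 1 = 28.
φ(116) = 2 × 28 = 56.

56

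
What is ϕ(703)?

First factor: 703 = 19 · 37.
φ(703) = 703 · (1 − 1/19) · (1 − 1/37)
       = 703 · 648/703 = 648.

648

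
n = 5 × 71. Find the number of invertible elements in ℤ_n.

280

φ(5) = 5 − 1 = 4.
φ(71) = 71 − 1 = 70.
φ(355) = 4 × 70 = 280.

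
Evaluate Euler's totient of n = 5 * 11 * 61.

2400

φ(5) = 5 − 1 = 4.
φ(11) = 11 − 1 = 10.
φ(61) = 61 − 1 = 60.
Since φ is multiplicative, φ(3355) = 4 · 10 · 60 = 2400.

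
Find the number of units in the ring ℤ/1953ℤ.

First factor: 1953 = 3^2 · 7 · 31.
φ(3^2) = 3^1·(3−1) = 3·2 = 6.
φ(7) = 7 − 1 = 6.
φ(31) = 31 − 1 = 30.
φ(1953) = 6 × 6 × 30 = 1080.

1080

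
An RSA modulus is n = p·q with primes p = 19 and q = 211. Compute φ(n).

φ(pq) = (p−1)(q−1) = 18 · 210 = 3780.

3780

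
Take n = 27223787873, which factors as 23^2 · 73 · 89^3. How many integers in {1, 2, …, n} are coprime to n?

φ(23^2) = 23^2 − 23^1 = 529 − 23 = 506.
φ(73) = 73 − 1 = 72.
φ(89^3) = 89^2·(89−1) = 7921·88 = 697048.
φ(27223787873) = 506 × 72 × 697048 = 25394852736.

25394852736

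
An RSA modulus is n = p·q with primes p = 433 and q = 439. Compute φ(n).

189216

φ(pq) = (p−1)(q−1) = 432 · 438 = 189216.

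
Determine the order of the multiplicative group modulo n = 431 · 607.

260580

φ(261617) = 261617 · (1 − 1/431) · (1 − 1/607)
       = 261617 · 260580/261617 = 260580.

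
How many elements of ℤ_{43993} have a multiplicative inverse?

43993 = 29 * 37 * 41.
φ(29) = 29 − 1 = 28.
φ(37) = 37 − 1 = 36.
φ(41) = 41 − 1 = 40.
φ(43993) = 28 × 36 × 40 = 40320.

40320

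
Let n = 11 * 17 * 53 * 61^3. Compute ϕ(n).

1857523200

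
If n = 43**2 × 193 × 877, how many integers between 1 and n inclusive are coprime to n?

φ(312963589) = 312963589 · (1 − 1/43) · (1 − 1/193) · (1 − 1/877)
       = 312963589 · 7064064/7278223 = 303754752.

303754752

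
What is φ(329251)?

272160

329251 = 13 * 19 * 31 * 43.
φ(329251) = 329251 · (1 − 1/13) · (1 − 1/19) · (1 − 1/31) · (1 − 1/43)
       = 329251 · 272160/329251 = 272160.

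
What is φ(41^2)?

1640

φ(41^2) = 41^1·(41−1) = 41·40 = 1640.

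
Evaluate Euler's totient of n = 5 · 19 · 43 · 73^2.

φ(5) = 5 − 1 = 4.
φ(19) = 19 − 1 = 18.
φ(43) = 43 − 1 = 42.
φ(73^2) = 73^1·(73−1) = 73·72 = 5256.
φ(21768965) = 4 × 18 × 42 × 5256 = 15894144.

15894144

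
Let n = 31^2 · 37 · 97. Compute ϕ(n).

3214080

φ(3449029) = 3449029 · (1 − 1/31) · (1 − 1/37) · (1 − 1/97)
       = 3449029 · 103680/111259 = 3214080.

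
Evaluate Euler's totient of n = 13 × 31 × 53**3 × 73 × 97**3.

3419832077475840

φ(13) = 13 − 1 = 12.
φ(31) = 31 − 1 = 30.
φ(53^3) = 53^3 − 53^2 = 148877 − 2809 = 146068.
φ(73) = 73 − 1 = 72.
φ(97^3) = 97^2·(97−1) = 9409·96 = 903264.
Since φ is multiplicative, φ(3997336580043599) = 12 · 30 · 146068 · 72 · 903264 = 3419832077475840.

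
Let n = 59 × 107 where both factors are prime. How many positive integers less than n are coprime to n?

φ(n) = (p − 1)(q − 1) = (59−1)(107−1) = 58·106 = 6148.

6148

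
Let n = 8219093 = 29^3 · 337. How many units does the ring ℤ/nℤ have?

φ(29^3) = 29^3 − 29^2 = 24389 − 841 = 23548.
φ(337) = 337 − 1 = 336.
Multiply: 23548 · 336 = 7912128.

7912128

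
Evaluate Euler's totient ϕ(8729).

Factor 8729: 8729 = 7 · 29 · 43.
φ(7) = 7 − 1 = 6.
φ(29) = 29 − 1 = 28.
φ(43) = 43 − 1 = 42.
Multiply: 6 · 28 · 42 = 7056.

7056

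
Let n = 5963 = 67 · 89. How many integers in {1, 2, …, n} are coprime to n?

5808

φ(67) = 67 − 1 = 66.
φ(89) = 89 − 1 = 88.
Multiply: 66 · 88 = 5808.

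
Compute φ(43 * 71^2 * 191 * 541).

φ(43) = 43 − 1 = 42.
φ(71^2) = 71^2 − 71^1 = 5041 − 71 = 4970.
φ(191) = 191 − 1 = 190.
φ(541) = 541 − 1 = 540.
Since φ is multiplicative, φ(22398337553) = 42 · 4970 · 190 · 540 = 21416724000.

21416724000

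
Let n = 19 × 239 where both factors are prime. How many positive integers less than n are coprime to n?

4284

φ(19) = 19 − 1 = 18.
φ(239) = 239 − 1 = 238.
Multiply: 18 · 238 = 4284.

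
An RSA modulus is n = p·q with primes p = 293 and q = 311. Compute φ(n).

90520

φ(91123) = 91123 · (1 − 1/293) · (1 − 1/311)
       = 91123 · 90520/91123 = 90520.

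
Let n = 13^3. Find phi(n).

2028

φ(2197) = 2197 · (1 − 1/13)
       = 2197 · 12/13 = 2028.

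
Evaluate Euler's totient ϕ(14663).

Factor 14663: 14663 = 11 * 31 * 43.
φ(11) = 11 − 1 = 10.
φ(31) = 31 − 1 = 30.
φ(43) = 43 − 1 = 42.
Since φ is multiplicative, φ(14663) = 10 · 30 · 42 = 12600.

12600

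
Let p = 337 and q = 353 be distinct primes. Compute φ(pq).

For distinct primes, φ(pq) = (p−1)(q−1) = 336 × 352 = 118272.

118272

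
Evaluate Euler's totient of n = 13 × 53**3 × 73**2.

φ(10313751929) = 10313751929 · (1 − 1/13) · (1 − 1/53) · (1 − 1/73)
       = 10313751929 · 44928/50297 = 9212800896.

9212800896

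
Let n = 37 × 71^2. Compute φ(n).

φ(186517) = 186517 · (1 − 1/37) · (1 − 1/71)
       = 186517 · 2520/2627 = 178920.

178920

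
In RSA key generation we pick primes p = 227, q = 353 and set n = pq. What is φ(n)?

79552

φ(80131) = 80131 · (1 − 1/227) · (1 − 1/353)
       = 80131 · 79552/80131 = 79552.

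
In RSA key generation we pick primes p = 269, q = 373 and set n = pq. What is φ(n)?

φ(n) = (p − 1)(q − 1) = (269−1)(373−1) = 268·372 = 99696.

99696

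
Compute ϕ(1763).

1680

Prime factorization: 1763 = 41 * 43.
φ(41) = 41 − 1 = 40.
φ(43) = 43 − 1 = 42.
Since φ is multiplicative, φ(1763) = 40 · 42 = 1680.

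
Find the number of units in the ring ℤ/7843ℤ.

Prime factorization: 7843 = 11 · 23 · 31.
φ(11) = 11 − 1 = 10.
φ(23) = 23 − 1 = 22.
φ(31) = 31 − 1 = 30.
Multiply: 10 · 22 · 30 = 6600.

6600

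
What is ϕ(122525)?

Prime factorization: 122525 = 5^2 · 13^2 · 29.
φ(5^2) = 5^1·(5−1) = 5·4 = 20.
φ(13^2) = 13^2 − 13^1 = 169 − 13 = 156.
φ(29) = 29 − 1 = 28.
Multiply: 20 · 156 · 28 = 87360.

87360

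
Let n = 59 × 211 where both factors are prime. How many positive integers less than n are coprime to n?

12180

φ(pq) = (p−1)(q−1) = 58 · 210 = 12180.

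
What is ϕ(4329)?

4329 = 3**2 × 13 × 37.
φ(4329) = 4329 · (1 − 1/3) · (1 − 1/13) · (1 − 1/37)
       = 4329 · 864/1443 = 2592.

2592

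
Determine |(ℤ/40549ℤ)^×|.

40549 = 23 · 41 · 43.
φ(23) = 23 − 1 = 22.
φ(41) = 41 − 1 = 40.
φ(43) = 43 − 1 = 42.
φ(40549) = 22 × 40 × 42 = 36960.

36960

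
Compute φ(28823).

25920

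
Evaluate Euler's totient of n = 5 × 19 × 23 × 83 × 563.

φ(102102865) = 102102865 · (1 − 1/5) · (1 − 1/19) · (1 − 1/23) · (1 − 1/83) · (1 − 1/563)
       = 102102865 · 72997056/102102865 = 72997056.

72997056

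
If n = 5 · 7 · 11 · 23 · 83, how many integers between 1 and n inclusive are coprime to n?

φ(734965) = 734965 · (1 − 1/5) · (1 − 1/7) · (1 − 1/11) · (1 − 1/23) · (1 − 1/83)
       = 734965 · 432960/734965 = 432960.

432960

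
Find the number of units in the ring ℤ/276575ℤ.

190080

276575 = 5^2 × 13 × 23 × 37.
φ(5^2) = 5^1·(5−1) = 5·4 = 20.
φ(13) = 13 − 1 = 12.
φ(23) = 23 − 1 = 22.
φ(37) = 37 − 1 = 36.
Since φ is multiplicative, φ(276575) = 20 · 12 · 22 · 36 = 190080.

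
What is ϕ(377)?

Prime factorization: 377 = 13 * 29.
φ(13) = 13 − 1 = 12.
φ(29) = 29 − 1 = 28.
Multiply: 12 · 28 = 336.

336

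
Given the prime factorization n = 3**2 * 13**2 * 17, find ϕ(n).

14976

φ(25857) = 25857 · (1 − 1/3) · (1 − 1/13) · (1 − 1/17)
       = 25857 · 384/663 = 14976.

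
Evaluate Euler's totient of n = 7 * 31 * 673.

φ(7) = 7 − 1 = 6.
φ(31) = 31 − 1 = 30.
φ(673) = 673 − 1 = 672.
Multiply: 6 · 30 · 672 = 120960.

120960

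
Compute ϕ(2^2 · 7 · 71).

φ(1988) = 1988 · (1 − 1/2) · (1 − 1/7) · (1 − 1/71)
       = 1988 · 420/994 = 840.

840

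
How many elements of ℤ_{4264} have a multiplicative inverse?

4264 = 2**3 * 13 * 41.
φ(4264) = 4264 · (1 − 1/2) · (1 − 1/13) · (1 − 1/41)
       = 4264 · 480/1066 = 1920.

1920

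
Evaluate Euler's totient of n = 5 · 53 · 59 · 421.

φ(6582335) = 6582335 · (1 − 1/5) · (1 − 1/53) · (1 − 1/59) · (1 − 1/421)
       = 6582335 · 5066880/6582335 = 5066880.

5066880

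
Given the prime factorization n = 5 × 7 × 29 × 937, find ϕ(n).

φ(951055) = 951055 · (1 − 1/5) · (1 − 1/7) · (1 − 1/29) · (1 − 1/937)
       = 951055 · 628992/951055 = 628992.

628992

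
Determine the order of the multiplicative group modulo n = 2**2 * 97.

φ(388) = 388 · (1 − 1/2) · (1 − 1/97)
       = 388 · 96/194 = 192.

192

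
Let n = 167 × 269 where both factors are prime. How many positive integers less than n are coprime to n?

44488

For distinct primes, φ(pq) = (p−1)(q−1) = 166 × 268 = 44488.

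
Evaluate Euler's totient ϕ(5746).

2496

5746 = 2 * 13**2 * 17.
φ(5746) = 5746 · (1 − 1/2) · (1 − 1/13) · (1 − 1/17)
       = 5746 · 192/442 = 2496.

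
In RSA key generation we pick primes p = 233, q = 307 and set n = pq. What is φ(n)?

For distinct primes, φ(pq) = (p−1)(q−1) = 232 × 306 = 70992.

70992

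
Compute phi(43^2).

φ(1849) = 1849 · (1 − 1/43)
       = 1849 · 42/43 = 1806.

1806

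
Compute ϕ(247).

Factor 247: 247 = 13 * 19.
φ(247) = 247 · (1 − 1/13) · (1 − 1/19)
       = 247 · 216/247 = 216.

216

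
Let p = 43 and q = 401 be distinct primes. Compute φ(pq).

16800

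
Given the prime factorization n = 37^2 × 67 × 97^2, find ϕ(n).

818636544

φ(37^2) = 37^2 − 37^1 = 1369 − 37 = 1332.
φ(67) = 67 − 1 = 66.
φ(97^2) = 97^1·(97−1) = 97·96 = 9312.
Multiply: 1332 · 66 · 9312 = 818636544.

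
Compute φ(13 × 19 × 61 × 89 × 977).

1113108480

φ(1310120851) = 1310120851 · (1 − 1/13) · (1 − 1/19) · (1 − 1/61) · (1 − 1/89) · (1 − 1/977)
       = 1310120851 · 1113108480/1310120851 = 1113108480.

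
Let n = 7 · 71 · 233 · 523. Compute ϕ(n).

φ(60563923) = 60563923 · (1 − 1/7) · (1 − 1/71) · (1 − 1/233) · (1 − 1/523)
       = 60563923 · 50863680/60563923 = 50863680.

50863680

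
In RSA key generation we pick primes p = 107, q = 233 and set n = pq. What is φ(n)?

24592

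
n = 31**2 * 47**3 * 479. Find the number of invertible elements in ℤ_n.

45171487560

φ(31^2) = 31^2 − 31^1 = 961 − 31 = 930.
φ(47^3) = 47^3 − 47^2 = 103823 − 2209 = 101614.
φ(479) = 479 − 1 = 478.
Since φ is multiplicative, φ(47791699537) = 930 · 101614 · 478 = 45171487560.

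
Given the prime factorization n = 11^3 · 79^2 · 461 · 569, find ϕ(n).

1948108905600

φ(11^3) = 11^2·(11−1) = 121·10 = 1210.
φ(79^2) = 79^2 − 79^1 = 6241 − 79 = 6162.
φ(461) = 461 − 1 = 460.
φ(569) = 569 − 1 = 568.
φ(2178940794239) = 1210 × 6162 × 460 × 568 = 1948108905600.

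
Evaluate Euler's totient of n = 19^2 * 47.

15732

φ(19^2) = 19^2 − 19^1 = 361 − 19 = 342.
φ(47) = 47 − 1 = 46.
Since φ is multiplicative, φ(16967) = 342 · 46 = 15732.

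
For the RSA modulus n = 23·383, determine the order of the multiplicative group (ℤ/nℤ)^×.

φ(n) = (p − 1)(q − 1) = (23−1)(383−1) = 22·382 = 8404.

8404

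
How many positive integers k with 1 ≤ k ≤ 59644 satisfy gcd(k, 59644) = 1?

First factor: 59644 = 2**2 · 13 · 31 · 37.
φ(2^2) = 2^1·(2−1) = 2·1 = 2.
φ(13) = 13 − 1 = 12.
φ(31) = 31 − 1 = 30.
φ(37) = 37 − 1 = 36.
Multiply: 2 · 12 · 30 · 36 = 25920.

25920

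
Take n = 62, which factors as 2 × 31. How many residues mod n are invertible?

φ(2) = 2 − 1 = 1.
φ(31) = 31 − 1 = 30.
Since φ is multiplicative, φ(62) = 1 · 30 = 30.

30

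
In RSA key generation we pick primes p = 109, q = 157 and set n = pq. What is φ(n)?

16848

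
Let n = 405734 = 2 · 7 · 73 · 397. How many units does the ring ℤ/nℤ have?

171072

φ(405734) = 405734 · (1 − 1/2) · (1 − 1/7) · (1 − 1/73) · (1 − 1/397)
       = 405734 · 171072/405734 = 171072.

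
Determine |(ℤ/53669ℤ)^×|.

38400

53669 = 7 · 11 · 17 · 41.
φ(53669) = 53669 · (1 − 1/7) · (1 − 1/11) · (1 − 1/17) · (1 − 1/41)
       = 53669 · 38400/53669 = 38400.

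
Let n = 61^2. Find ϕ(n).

3660

φ(3721) = 3721 · (1 − 1/61)
       = 3721 · 60/61 = 3660.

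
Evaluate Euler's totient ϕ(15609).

First factor: 15609 = 3 × 11^2 × 43.
φ(15609) = 15609 · (1 − 1/3) · (1 − 1/11) · (1 − 1/43)
       = 15609 · 840/1419 = 9240.

9240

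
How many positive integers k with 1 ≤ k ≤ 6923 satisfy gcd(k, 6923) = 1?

5544

First factor: 6923 = 7 * 23 * 43.
φ(7) = 7 − 1 = 6.
φ(23) = 23 − 1 = 22.
φ(43) = 43 − 1 = 42.
Multiply: 6 · 22 · 42 = 5544.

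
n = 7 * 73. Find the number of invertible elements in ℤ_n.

432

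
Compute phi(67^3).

φ(300763) = 300763 · (1 − 1/67)
       = 300763 · 66/67 = 296274.

296274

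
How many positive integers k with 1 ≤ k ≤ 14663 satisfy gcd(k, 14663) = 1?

First factor: 14663 = 11 * 31 * 43.
φ(14663) = 14663 · (1 − 1/11) · (1 − 1/31) · (1 − 1/43)
       = 14663 · 12600/14663 = 12600.

12600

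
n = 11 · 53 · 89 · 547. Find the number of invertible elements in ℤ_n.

φ(28382189) = 28382189 · (1 − 1/11) · (1 − 1/53) · (1 − 1/89) · (1 − 1/547)
       = 28382189 · 24984960/28382189 = 24984960.

24984960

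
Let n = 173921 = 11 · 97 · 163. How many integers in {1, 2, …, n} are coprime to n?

φ(11) = 11 − 1 = 10.
φ(97) = 97 − 1 = 96.
φ(163) = 163 − 1 = 162.
φ(173921) = 10 × 96 × 162 = 155520.

155520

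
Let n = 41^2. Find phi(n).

1640

φ(1681) = 1681 · (1 − 1/41)
       = 1681 · 40/41 = 1640.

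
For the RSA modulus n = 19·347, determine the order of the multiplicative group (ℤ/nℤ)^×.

For distinct primes, φ(pq) = (p−1)(q−1) = 18 × 346 = 6228.

6228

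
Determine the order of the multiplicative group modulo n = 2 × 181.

φ(362) = 362 · (1 − 1/2) · (1 − 1/181)
       = 362 · 180/362 = 180.

180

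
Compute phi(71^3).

φ(71^3) = 71^2·(71−1) = 5041·70 = 352870.

352870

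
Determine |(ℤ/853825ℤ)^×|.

537600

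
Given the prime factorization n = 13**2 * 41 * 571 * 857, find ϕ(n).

φ(13^2) = 13^2 − 13^1 = 169 − 13 = 156.
φ(41) = 41 − 1 = 40.
φ(571) = 571 − 1 = 570.
φ(857) = 857 − 1 = 856.
Since φ is multiplicative, φ(3390685363) = 156 · 40 · 570 · 856 = 3044620800.

3044620800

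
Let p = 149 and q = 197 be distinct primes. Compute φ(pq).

φ(29353) = 29353 · (1 − 1/149) · (1 − 1/197)
       = 29353 · 29008/29353 = 29008.

29008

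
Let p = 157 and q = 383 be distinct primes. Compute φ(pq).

φ(157) = 157 − 1 = 156.
φ(383) = 383 − 1 = 382.
Since φ is multiplicative, φ(60131) = 156 · 382 = 59592.

59592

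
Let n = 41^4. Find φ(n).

2756840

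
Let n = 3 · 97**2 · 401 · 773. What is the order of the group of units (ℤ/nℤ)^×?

φ(8749607871) = 8749607871 · (1 − 1/3) · (1 − 1/97) · (1 − 1/401) · (1 − 1/773)
       = 8749607871 · 59289600/90202143 = 5751091200.

5751091200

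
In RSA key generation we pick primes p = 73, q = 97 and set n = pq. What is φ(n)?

6912

φ(pq) = (p−1)(q−1) = 72 · 96 = 6912.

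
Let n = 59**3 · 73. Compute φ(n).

14536656

φ(14992667) = 14992667 · (1 − 1/59) · (1 − 1/73)
       = 14992667 · 4176/4307 = 14536656.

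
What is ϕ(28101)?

16128

Prime factorization: 28101 = 3 · 17 · 19 · 29.
φ(3) = 3 − 1 = 2.
φ(17) = 17 − 1 = 16.
φ(19) = 19 − 1 = 18.
φ(29) = 29 − 1 = 28.
Multiply: 2 · 16 · 18 · 28 = 16128.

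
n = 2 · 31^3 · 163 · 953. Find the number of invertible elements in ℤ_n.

4446277920

φ(2) = 2 − 1 = 1.
φ(31^3) = 31^2·(31−1) = 961·30 = 28830.
φ(163) = 163 − 1 = 162.
φ(953) = 953 − 1 = 952.
Since φ is multiplicative, φ(9255408298) = 1 · 28830 · 162 · 952 = 4446277920.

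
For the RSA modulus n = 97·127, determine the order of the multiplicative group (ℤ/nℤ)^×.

12096

For distinct primes, φ(pq) = (p−1)(q−1) = 96 × 126 = 12096.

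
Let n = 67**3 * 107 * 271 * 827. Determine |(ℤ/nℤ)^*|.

φ(7212452835997) = 7212452835997 · (1 − 1/67) · (1 − 1/107) · (1 − 1/271) · (1 − 1/827)
       = 7212452835997 · 1560247920/1606694773 = 7003952912880.

7003952912880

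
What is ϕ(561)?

First factor: 561 = 3 * 11 * 17.
φ(561) = 561 · (1 − 1/3) · (1 − 1/11) · (1 − 1/17)
       = 561 · 320/561 = 320.

320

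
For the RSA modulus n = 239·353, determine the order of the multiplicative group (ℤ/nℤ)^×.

83776

φ(84367) = 84367 · (1 − 1/239) · (1 − 1/353)
       = 84367 · 83776/84367 = 83776.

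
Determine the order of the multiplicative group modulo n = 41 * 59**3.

8075920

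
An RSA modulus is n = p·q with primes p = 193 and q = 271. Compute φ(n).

φ(n) = (p − 1)(q − 1) = (193−1)(271−1) = 192·270 = 51840.

51840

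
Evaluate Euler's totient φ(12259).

10560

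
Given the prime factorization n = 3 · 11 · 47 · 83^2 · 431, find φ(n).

φ(3) = 3 − 1 = 2.
φ(11) = 11 − 1 = 10.
φ(47) = 47 − 1 = 46.
φ(83^2) = 83^2 − 83^1 = 6889 − 83 = 6806.
φ(431) = 431 − 1 = 430.
Multiply: 2 · 10 · 46 · 6806 · 430 = 2692453600.

2692453600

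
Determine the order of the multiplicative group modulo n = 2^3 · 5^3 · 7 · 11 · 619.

φ(47663000) = 47663000 · (1 − 1/2) · (1 − 1/5) · (1 − 1/7) · (1 − 1/11) · (1 − 1/619)
       = 47663000 · 148320/476630 = 14832000.

14832000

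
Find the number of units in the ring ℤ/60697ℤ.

44352

60697 = 7 * 13 * 23 * 29.
φ(7) = 7 − 1 = 6.
φ(13) = 13 − 1 = 12.
φ(23) = 23 − 1 = 22.
φ(29) = 29 − 1 = 28.
φ(60697) = 6 × 12 × 22 × 28 = 44352.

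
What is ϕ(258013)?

201600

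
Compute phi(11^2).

φ(121) = 121 · (1 − 1/11)
       = 121 · 10/11 = 110.

110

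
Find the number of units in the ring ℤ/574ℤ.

574 = 2 * 7 * 41.
φ(574) = 574 · (1 − 1/2) · (1 − 1/7) · (1 − 1/41)
       = 574 · 240/574 = 240.

240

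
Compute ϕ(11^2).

110

φ(121) = 121 · (1 − 1/11)
       = 121 · 10/11 = 110.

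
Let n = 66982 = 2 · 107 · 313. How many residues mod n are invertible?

33072

φ(66982) = 66982 · (1 − 1/2) · (1 − 1/107) · (1 − 1/313)
       = 66982 · 33072/66982 = 33072.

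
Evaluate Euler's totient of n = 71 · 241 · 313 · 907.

4748889600

φ(71) = 71 − 1 = 70.
φ(241) = 241 − 1 = 240.
φ(313) = 313 − 1 = 312.
φ(907) = 907 − 1 = 906.
Since φ is multiplicative, φ(4857658901) = 70 · 240 · 312 · 906 = 4748889600.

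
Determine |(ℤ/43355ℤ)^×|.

29568

Factor 43355: 43355 = 5 * 13 * 23 * 29.
φ(43355) = 43355 · (1 − 1/5) · (1 − 1/13) · (1 − 1/23) · (1 − 1/29)
       = 43355 · 29568/43355 = 29568.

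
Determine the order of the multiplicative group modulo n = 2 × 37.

36

φ(74) = 74 · (1 − 1/2) · (1 − 1/37)
       = 74 · 36/74 = 36.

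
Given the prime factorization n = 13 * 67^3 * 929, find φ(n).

3299307264

φ(3632314751) = 3632314751 · (1 − 1/13) · (1 − 1/67) · (1 − 1/929)
       = 3632314751 · 734976/809159 = 3299307264.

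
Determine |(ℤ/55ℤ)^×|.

40

Factor 55: 55 = 5 * 11.
φ(5) = 5 − 1 = 4.
φ(11) = 11 − 1 = 10.
Multiply: 4 · 10 = 40.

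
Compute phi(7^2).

φ(49) = 49 · (1 − 1/7)
       = 49 · 6/7 = 42.

42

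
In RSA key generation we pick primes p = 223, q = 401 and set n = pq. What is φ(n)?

φ(89423) = 89423 · (1 − 1/223) · (1 − 1/401)
       = 89423 · 88800/89423 = 88800.

88800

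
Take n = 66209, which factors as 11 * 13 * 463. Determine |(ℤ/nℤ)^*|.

55440

φ(66209) = 66209 · (1 − 1/11) · (1 − 1/13) · (1 − 1/463)
       = 66209 · 55440/66209 = 55440.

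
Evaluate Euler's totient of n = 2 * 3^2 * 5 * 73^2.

φ(479610) = 479610 · (1 − 1/2) · (1 − 1/3) · (1 − 1/5) · (1 − 1/73)
       = 479610 · 576/2190 = 126144.

126144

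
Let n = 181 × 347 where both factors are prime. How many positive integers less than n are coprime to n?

62280

For distinct primes, φ(pq) = (p−1)(q−1) = 180 × 346 = 62280.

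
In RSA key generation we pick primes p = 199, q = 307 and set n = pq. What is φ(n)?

60588

φ(n) = (p − 1)(q − 1) = (199−1)(307−1) = 198·306 = 60588.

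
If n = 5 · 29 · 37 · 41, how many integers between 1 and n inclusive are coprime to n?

φ(219965) = 219965 · (1 − 1/5) · (1 − 1/29) · (1 − 1/37) · (1 − 1/41)
       = 219965 · 161280/219965 = 161280.

161280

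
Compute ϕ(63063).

30240

First factor: 63063 = 3**2 · 7**2 · 11 · 13.
φ(3^2) = 3^1·(3−1) = 3·2 = 6.
φ(7^2) = 7^1·(7−1) = 7·6 = 42.
φ(11) = 11 − 1 = 10.
φ(13) = 13 − 1 = 12.
Since φ is multiplicative, φ(63063) = 6 · 42 · 10 · 12 = 30240.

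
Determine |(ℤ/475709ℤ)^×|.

399168

Prime factorization: 475709 = 13 × 23 × 37 × 43.
φ(475709) = 475709 · (1 − 1/13) · (1 − 1/23) · (1 − 1/37) · (1 − 1/43)
       = 475709 · 399168/475709 = 399168.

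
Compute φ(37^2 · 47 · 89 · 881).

4744903680

φ(37^2) = 37^2 − 37^1 = 1369 − 37 = 1332.
φ(47) = 47 − 1 = 46.
φ(89) = 89 − 1 = 88.
φ(881) = 881 − 1 = 880.
φ(5045070287) = 1332 × 46 × 88 × 880 = 4744903680.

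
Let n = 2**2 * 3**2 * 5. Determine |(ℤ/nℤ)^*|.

φ(2^2) = 2^2 − 2^1 = 4 − 2 = 2.
φ(3^2) = 3^1·(3−1) = 3·2 = 6.
φ(5) = 5 − 1 = 4.
φ(180) = 2 × 6 × 4 = 48.

48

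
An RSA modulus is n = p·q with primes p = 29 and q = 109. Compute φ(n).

3024

φ(pq) = (p−1)(q−1) = 28 · 108 = 3024.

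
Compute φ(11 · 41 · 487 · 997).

φ(11) = 11 − 1 = 10.
φ(41) = 41 − 1 = 40.
φ(487) = 487 − 1 = 486.
φ(997) = 997 − 1 = 996.
φ(218978089) = 10 × 40 × 486 × 996 = 193622400.

193622400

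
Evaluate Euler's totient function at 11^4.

φ(11^4) = 11^3·(11−1) = 1331·10 = 13310.

13310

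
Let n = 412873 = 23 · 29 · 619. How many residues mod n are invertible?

380688

φ(412873) = 412873 · (1 − 1/23) · (1 − 1/29) · (1 − 1/619)
       = 412873 · 380688/412873 = 380688.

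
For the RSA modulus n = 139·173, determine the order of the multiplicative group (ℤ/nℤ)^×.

φ(24047) = 24047 · (1 − 1/139) · (1 − 1/173)
       = 24047 · 23736/24047 = 23736.

23736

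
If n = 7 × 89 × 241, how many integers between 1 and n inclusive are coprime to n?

126720

φ(150143) = 150143 · (1 − 1/7) · (1 − 1/89) · (1 − 1/241)
       = 150143 · 126720/150143 = 126720.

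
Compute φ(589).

589 = 19 × 31.
φ(589) = 589 · (1 − 1/19) · (1 − 1/31)
       = 589 · 540/589 = 540.

540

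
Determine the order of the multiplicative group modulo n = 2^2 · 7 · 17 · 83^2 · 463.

φ(2^2) = 2^2 − 2^1 = 4 − 2 = 2.
φ(7) = 7 − 1 = 6.
φ(17) = 17 − 1 = 16.
φ(83^2) = 83^2 − 83^1 = 6889 − 83 = 6806.
φ(463) = 463 − 1 = 462.
φ(1518252932) = 2 × 6 × 16 × 6806 × 462 = 603719424.

603719424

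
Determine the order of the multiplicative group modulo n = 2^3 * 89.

φ(2^3) = 2^2·(2−1) = 4·1 = 4.
φ(89) = 89 − 1 = 88.
Multiply: 4 · 88 = 352.

352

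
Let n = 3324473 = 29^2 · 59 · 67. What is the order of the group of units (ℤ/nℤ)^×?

3108336

φ(3324473) = 3324473 · (1 − 1/29) · (1 − 1/59) · (1 − 1/67)
       = 3324473 · 107184/114637 = 3108336.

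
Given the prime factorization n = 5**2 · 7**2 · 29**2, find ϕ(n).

682080

φ(1030225) = 1030225 · (1 − 1/5) · (1 − 1/7) · (1 − 1/29)
       = 1030225 · 672/1015 = 682080.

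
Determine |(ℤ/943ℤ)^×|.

880

Factor 943: 943 = 23 × 41.
φ(23) = 23 − 1 = 22.
φ(41) = 41 − 1 = 40.
Since φ is multiplicative, φ(943) = 22 · 40 = 880.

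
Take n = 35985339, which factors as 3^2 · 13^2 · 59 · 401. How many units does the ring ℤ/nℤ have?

21715200

φ(35985339) = 35985339 · (1 − 1/3) · (1 − 1/13) · (1 − 1/59) · (1 − 1/401)
       = 35985339 · 556800/922701 = 21715200.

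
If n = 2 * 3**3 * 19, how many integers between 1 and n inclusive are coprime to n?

φ(2) = 2 − 1 = 1.
φ(3^3) = 3^3 − 3^2 = 27 − 9 = 18.
φ(19) = 19 − 1 = 18.
Multiply: 1 · 18 · 18 = 324.

324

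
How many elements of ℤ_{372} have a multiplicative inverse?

Prime factorization: 372 = 2**2 · 3 · 31.
φ(2^2) = 2^2 − 2^1 = 4 − 2 = 2.
φ(3) = 3 − 1 = 2.
φ(31) = 31 − 1 = 30.
φ(372) = 2 × 2 × 30 = 120.

120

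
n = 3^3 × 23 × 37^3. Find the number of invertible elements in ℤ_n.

φ(31455513) = 31455513 · (1 − 1/3) · (1 − 1/23) · (1 − 1/37)
       = 31455513 · 1584/2553 = 19516464.

19516464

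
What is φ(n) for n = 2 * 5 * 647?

2584

φ(2) = 2 − 1 = 1.
φ(5) = 5 − 1 = 4.
φ(647) = 647 − 1 = 646.
Multiply: 1 · 4 · 646 = 2584.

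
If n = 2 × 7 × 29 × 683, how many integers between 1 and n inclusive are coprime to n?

φ(277298) = 277298 · (1 − 1/2) · (1 − 1/7) · (1 − 1/29) · (1 − 1/683)
       = 277298 · 114576/277298 = 114576.

114576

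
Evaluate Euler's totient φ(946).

946 = 2 · 11 · 43.
φ(946) = 946 · (1 − 1/2) · (1 − 1/11) · (1 − 1/43)
       = 946 · 420/946 = 420.

420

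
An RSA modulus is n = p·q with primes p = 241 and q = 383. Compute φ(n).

91680

For distinct primes, φ(pq) = (p−1)(q−1) = 240 × 382 = 91680.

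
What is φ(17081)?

First factor: 17081 = 19 · 29 · 31.
φ(17081) = 17081 · (1 − 1/19) · (1 − 1/29) · (1 − 1/31)
       = 17081 · 15120/17081 = 15120.

15120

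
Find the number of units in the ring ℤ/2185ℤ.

First factor: 2185 = 5 · 19 · 23.
φ(2185) = 2185 · (1 − 1/5) · (1 − 1/19) · (1 − 1/23)
       = 2185 · 1584/2185 = 1584.

1584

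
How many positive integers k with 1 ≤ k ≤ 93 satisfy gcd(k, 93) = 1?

60

First factor: 93 = 3 * 31.
φ(3) = 3 − 1 = 2.
φ(31) = 31 − 1 = 30.
Multiply: 2 · 30 = 60.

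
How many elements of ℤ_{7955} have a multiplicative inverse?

6048

Prime factorization: 7955 = 5 · 37 · 43.
φ(7955) = 7955 · (1 − 1/5) · (1 − 1/37) · (1 − 1/43)
       = 7955 · 6048/7955 = 6048.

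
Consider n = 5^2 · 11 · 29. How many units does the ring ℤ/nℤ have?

5600

φ(5^2) = 5^2 − 5^1 = 25 − 5 = 20.
φ(11) = 11 − 1 = 10.
φ(29) = 29 − 1 = 28.
φ(7975) = 20 × 10 × 28 = 5600.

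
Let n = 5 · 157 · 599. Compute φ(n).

φ(5) = 5 − 1 = 4.
φ(157) = 157 − 1 = 156.
φ(599) = 599 − 1 = 598.
Multiply: 4 · 156 · 598 = 373152.

373152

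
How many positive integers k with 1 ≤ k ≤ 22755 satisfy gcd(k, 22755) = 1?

11520

22755 = 3 × 5 × 37 × 41.
φ(3) = 3 − 1 = 2.
φ(5) = 5 − 1 = 4.
φ(37) = 37 − 1 = 36.
φ(41) = 41 − 1 = 40.
Multiply: 2 · 4 · 36 · 40 = 11520.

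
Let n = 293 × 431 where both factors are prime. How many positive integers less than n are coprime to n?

125560

φ(n) = (p − 1)(q − 1) = (293−1)(431−1) = 292·430 = 125560.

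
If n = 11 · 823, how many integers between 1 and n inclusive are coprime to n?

8220

φ(11) = 11 − 1 = 10.
φ(823) = 823 − 1 = 822.
Multiply: 10 · 822 = 8220.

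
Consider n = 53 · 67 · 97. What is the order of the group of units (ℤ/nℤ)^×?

329472

φ(344447) = 344447 · (1 − 1/53) · (1 − 1/67) · (1 − 1/97)
       = 344447 · 329472/344447 = 329472.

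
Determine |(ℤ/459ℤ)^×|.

Factor 459: 459 = 3**3 · 17.
φ(3^3) = 3^2·(3−1) = 9·2 = 18.
φ(17) = 17 − 1 = 16.
Since φ is multiplicative, φ(459) = 18 · 16 = 288.

288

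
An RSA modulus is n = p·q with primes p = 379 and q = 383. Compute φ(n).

144396

φ(pq) = (p−1)(q−1) = 378 · 382 = 144396.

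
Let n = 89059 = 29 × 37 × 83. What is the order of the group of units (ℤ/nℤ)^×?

82656

φ(89059) = 89059 · (1 − 1/29) · (1 − 1/37) · (1 − 1/83)
       = 89059 · 82656/89059 = 82656.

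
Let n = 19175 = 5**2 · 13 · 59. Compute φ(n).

13920

φ(5^2) = 5^1·(5−1) = 5·4 = 20.
φ(13) = 13 − 1 = 12.
φ(59) = 59 − 1 = 58.
Multiply: 20 · 12 · 58 = 13920.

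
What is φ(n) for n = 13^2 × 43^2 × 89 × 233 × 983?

φ(13^2) = 13^2 − 13^1 = 169 − 13 = 156.
φ(43^2) = 43^1·(43−1) = 43·42 = 1806.
φ(89) = 89 − 1 = 88.
φ(233) = 233 − 1 = 232.
φ(983) = 983 − 1 = 982.
φ(6369759882551) = 156 × 1806 × 88 × 232 × 982 = 5648387576832.

5648387576832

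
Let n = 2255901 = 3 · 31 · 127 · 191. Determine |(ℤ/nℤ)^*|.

φ(2255901) = 2255901 · (1 − 1/3) · (1 − 1/31) · (1 − 1/127) · (1 − 1/191)
       = 2255901 · 1436400/2255901 = 1436400.

1436400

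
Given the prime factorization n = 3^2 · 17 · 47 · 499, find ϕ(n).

φ(3^2) = 3^2 − 3^1 = 9 − 3 = 6.
φ(17) = 17 − 1 = 16.
φ(47) = 47 − 1 = 46.
φ(499) = 499 − 1 = 498.
φ(3588309) = 6 × 16 × 46 × 498 = 2199168.

2199168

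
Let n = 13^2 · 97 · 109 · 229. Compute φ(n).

368769024

φ(409185673) = 409185673 · (1 − 1/13) · (1 − 1/97) · (1 − 1/109) · (1 − 1/229)
       = 409185673 · 28366848/31475821 = 368769024.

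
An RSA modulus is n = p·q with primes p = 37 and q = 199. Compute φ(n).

7128

φ(pq) = (p−1)(q−1) = 36 · 198 = 7128.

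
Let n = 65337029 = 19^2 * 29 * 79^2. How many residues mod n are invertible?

φ(65337029) = 65337029 · (1 − 1/19) · (1 − 1/29) · (1 − 1/79)
       = 65337029 · 39312/43529 = 59007312.

59007312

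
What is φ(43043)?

30240

Prime factorization: 43043 = 7 · 11 · 13 · 43.
φ(43043) = 43043 · (1 − 1/7) · (1 − 1/11) · (1 − 1/13) · (1 − 1/43)
       = 43043 · 30240/43043 = 30240.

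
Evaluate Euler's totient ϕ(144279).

Factor 144279: 144279 = 3^2 * 17 * 23 * 41.
φ(144279) = 144279 · (1 − 1/3) · (1 − 1/17) · (1 − 1/23) · (1 − 1/41)
       = 144279 · 28160/48093 = 84480.

84480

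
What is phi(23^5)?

6156502

φ(6436343) = 6436343 · (1 − 1/23)
       = 6436343 · 22/23 = 6156502.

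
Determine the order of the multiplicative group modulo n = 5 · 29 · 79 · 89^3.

φ(8075419895) = 8075419895 · (1 − 1/5) · (1 − 1/29) · (1 − 1/79) · (1 − 1/89)
       = 8075419895 · 768768/1019495 = 6089411328.

6089411328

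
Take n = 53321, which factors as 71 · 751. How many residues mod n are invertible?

52500

φ(71) = 71 − 1 = 70.
φ(751) = 751 − 1 = 750.
φ(53321) = 70 × 750 = 52500.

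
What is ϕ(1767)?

1080

Factor 1767: 1767 = 3 · 19 · 31.
φ(3) = 3 − 1 = 2.
φ(19) = 19 − 1 = 18.
φ(31) = 31 − 1 = 30.
φ(1767) = 2 × 18 × 30 = 1080.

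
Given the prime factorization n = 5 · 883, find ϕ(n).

φ(5) = 5 − 1 = 4.
φ(883) = 883 − 1 = 882.
Multiply: 4 · 882 = 3528.

3528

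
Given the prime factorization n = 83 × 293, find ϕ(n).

φ(24319) = 24319 · (1 − 1/83) · (1 − 1/293)
       = 24319 · 23944/24319 = 23944.

23944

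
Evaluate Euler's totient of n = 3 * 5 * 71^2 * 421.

φ(31833915) = 31833915 · (1 − 1/3) · (1 − 1/5) · (1 − 1/71) · (1 − 1/421)
       = 31833915 · 235200/448365 = 16699200.

16699200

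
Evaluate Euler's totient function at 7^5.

φ(7^5) = 7^5 − 7^4 = 16807 − 2401 = 14406.

14406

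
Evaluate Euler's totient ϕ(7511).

6048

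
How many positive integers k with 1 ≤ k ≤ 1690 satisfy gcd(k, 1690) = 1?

624

First factor: 1690 = 2 * 5 * 13^2.
φ(1690) = 1690 · (1 − 1/2) · (1 − 1/5) · (1 − 1/13)
       = 1690 · 48/130 = 624.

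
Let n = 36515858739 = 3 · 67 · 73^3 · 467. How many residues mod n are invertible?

φ(3) = 3 − 1 = 2.
φ(67) = 67 − 1 = 66.
φ(73^3) = 73^2·(73−1) = 5329·72 = 383688.
φ(467) = 467 − 1 = 466.
Multiply: 2 · 66 · 383688 · 466 = 23601416256.

23601416256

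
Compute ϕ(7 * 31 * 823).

147960

φ(7) = 7 − 1 = 6.
φ(31) = 31 − 1 = 30.
φ(823) = 823 − 1 = 822.
Since φ is multiplicative, φ(178591) = 6 · 30 · 822 = 147960.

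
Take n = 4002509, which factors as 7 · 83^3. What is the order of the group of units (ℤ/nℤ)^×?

φ(7) = 7 − 1 = 6.
φ(83^3) = 83^3 − 83^2 = 571787 − 6889 = 564898.
Multiply: 6 · 564898 = 3389388.

3389388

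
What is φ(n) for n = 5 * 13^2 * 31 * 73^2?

φ(139593155) = 139593155 · (1 − 1/5) · (1 − 1/13) · (1 − 1/31) · (1 − 1/73)
       = 139593155 · 103680/147095 = 98392320.

98392320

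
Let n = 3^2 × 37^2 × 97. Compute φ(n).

767232

φ(3^2) = 3^1·(3−1) = 3·2 = 6.
φ(37^2) = 37^1·(37−1) = 37·36 = 1332.
φ(97) = 97 − 1 = 96.
Multiply: 6 · 1332 · 96 = 767232.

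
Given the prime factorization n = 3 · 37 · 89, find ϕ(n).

φ(9879) = 9879 · (1 − 1/3) · (1 − 1/37) · (1 − 1/89)
       = 9879 · 6336/9879 = 6336.

6336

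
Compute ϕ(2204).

First factor: 2204 = 2**2 · 19 · 29.
φ(2204) = 2204 · (1 − 1/2) · (1 − 1/19) · (1 − 1/29)
       = 2204 · 504/1102 = 1008.

1008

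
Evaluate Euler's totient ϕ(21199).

21199 = 17 × 29 × 43.
φ(17) = 17 − 1 = 16.
φ(29) = 29 − 1 = 28.
φ(43) = 43 − 1 = 42.
Multiply: 16 · 28 · 42 = 18816.

18816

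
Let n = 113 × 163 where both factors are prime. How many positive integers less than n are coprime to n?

18144

For distinct primes, φ(pq) = (p−1)(q−1) = 112 × 162 = 18144.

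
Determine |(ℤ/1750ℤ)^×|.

600

Prime factorization: 1750 = 2 × 5^3 × 7.
φ(1750) = 1750 · (1 − 1/2) · (1 − 1/5) · (1 − 1/7)
       = 1750 · 24/70 = 600.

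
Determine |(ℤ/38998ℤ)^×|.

17280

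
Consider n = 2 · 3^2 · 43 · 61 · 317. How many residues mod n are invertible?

φ(2) = 2 − 1 = 1.
φ(3^2) = 3^2 − 3^1 = 9 − 3 = 6.
φ(43) = 43 − 1 = 42.
φ(61) = 61 − 1 = 60.
φ(317) = 317 − 1 = 316.
φ(14966838) = 1 × 6 × 42 × 60 × 316 = 4777920.

4777920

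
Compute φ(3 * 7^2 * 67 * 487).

2694384

φ(4796463) = 4796463 · (1 − 1/3) · (1 − 1/7) · (1 − 1/67) · (1 − 1/487)
       = 4796463 · 384912/685209 = 2694384.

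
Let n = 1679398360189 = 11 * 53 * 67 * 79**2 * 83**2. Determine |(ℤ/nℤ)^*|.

1439331791040

φ(11) = 11 − 1 = 10.
φ(53) = 53 − 1 = 52.
φ(67) = 67 − 1 = 66.
φ(79^2) = 79^2 − 79^1 = 6241 − 79 = 6162.
φ(83^2) = 83^2 − 83^1 = 6889 − 83 = 6806.
Multiply: 10 · 52 · 66 · 6162 · 6806 = 1439331791040.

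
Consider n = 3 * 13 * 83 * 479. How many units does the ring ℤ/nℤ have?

φ(1550523) = 1550523 · (1 − 1/3) · (1 − 1/13) · (1 − 1/83) · (1 − 1/479)
       = 1550523 · 940704/1550523 = 940704.

940704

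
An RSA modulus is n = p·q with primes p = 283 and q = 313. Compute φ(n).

φ(283) = 283 − 1 = 282.
φ(313) = 313 − 1 = 312.
Since φ is multiplicative, φ(88579) = 282 · 312 = 87984.

87984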